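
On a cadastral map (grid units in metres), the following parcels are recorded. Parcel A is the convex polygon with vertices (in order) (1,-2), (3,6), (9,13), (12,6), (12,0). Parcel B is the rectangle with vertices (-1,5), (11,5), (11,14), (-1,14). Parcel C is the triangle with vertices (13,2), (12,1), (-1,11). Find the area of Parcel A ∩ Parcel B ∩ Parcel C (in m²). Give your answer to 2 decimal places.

The intersection is the polygon with vertices (4.342,7.566), (8.333,5), (6.8,5), (3.993,7.159).
By the shoelace formula its area is 2.91.

2.91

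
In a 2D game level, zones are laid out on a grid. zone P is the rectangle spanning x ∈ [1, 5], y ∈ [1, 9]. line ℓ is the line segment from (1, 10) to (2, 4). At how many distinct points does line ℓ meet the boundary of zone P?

The segment meets the boundary at (1.167,9).

1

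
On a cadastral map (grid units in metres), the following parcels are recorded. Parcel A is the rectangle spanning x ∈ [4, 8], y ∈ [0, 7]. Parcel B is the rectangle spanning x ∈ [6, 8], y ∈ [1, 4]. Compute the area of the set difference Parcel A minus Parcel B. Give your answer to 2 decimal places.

|Parcel A∩Parcel B|: x∈[6,8], y∈[1,4] → 2·3 = 6.
|Parcel A| = 28.
|Parcel A ∖ Parcel B| = |Parcel A| − |Parcel A∩Parcel B| = 28 − 6 = 22.00.

22.00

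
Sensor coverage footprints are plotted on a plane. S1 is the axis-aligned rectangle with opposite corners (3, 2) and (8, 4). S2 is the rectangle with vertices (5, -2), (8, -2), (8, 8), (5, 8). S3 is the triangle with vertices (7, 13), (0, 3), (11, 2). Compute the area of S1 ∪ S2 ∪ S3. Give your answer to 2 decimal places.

By inclusion–exclusion:
Individual areas: |S1| = 10, |S2| = 30, |S3| = 58.5.
|S1∩S2|: x∈[5,8], y∈[2,4] → 3·2 = 6.
|S1∩S3| = 7.5.
|S2∩S3| = 16.7727.
|S1∩S2∩S3| = 4.7727.
|S1 ∪ S2 ∪ S3| = 98.5 − 30.2727 + 4.7727 = 73.00.

73.00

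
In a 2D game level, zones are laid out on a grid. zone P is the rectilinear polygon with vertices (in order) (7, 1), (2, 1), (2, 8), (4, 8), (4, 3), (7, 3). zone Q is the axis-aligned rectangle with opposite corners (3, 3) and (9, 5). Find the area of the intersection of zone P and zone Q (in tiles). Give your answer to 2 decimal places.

2.00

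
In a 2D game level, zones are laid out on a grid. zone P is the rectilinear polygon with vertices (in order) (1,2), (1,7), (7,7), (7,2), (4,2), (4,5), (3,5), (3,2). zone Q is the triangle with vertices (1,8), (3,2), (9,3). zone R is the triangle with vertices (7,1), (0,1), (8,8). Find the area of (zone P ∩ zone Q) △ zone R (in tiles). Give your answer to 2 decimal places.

22.82

|zone P ∩ zone Q| = 13.8667.
|(zone P ∩ zone Q) ∩ zone R| = 7.773.
|(zone P ∩ zone Q) △ zone R| = 13.8667 + 24.5 − 15.546 = 22.82.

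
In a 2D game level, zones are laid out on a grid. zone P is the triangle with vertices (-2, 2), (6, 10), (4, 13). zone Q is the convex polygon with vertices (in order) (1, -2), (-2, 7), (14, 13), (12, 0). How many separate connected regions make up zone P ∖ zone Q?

2

zone P ∖ zone Q splits into 2 disjoint pieces (area 0.5388, area 8.5714).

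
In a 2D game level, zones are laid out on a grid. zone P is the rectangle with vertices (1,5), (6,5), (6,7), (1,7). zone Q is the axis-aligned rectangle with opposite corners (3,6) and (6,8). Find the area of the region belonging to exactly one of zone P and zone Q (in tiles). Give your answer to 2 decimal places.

10.00

|zone P∩zone Q|: x∈[3,6], y∈[6,7] → 3·1 = 3.
|zone P △ zone Q| = |zone P| + |zone Q| − 2·|zone P∩zone Q| = 10 + 6 − 6 = 10.00.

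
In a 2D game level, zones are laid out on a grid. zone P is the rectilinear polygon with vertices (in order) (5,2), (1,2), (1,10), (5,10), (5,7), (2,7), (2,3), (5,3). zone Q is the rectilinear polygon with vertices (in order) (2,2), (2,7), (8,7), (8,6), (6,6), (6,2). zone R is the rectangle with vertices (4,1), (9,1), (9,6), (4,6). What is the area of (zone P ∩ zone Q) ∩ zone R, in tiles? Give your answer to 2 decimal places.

1.00

The region (zone P ∩ zone Q) ∩ zone R is the polygon with vertices (5,3), (5,2), (4,2), (4,3).
By the shoelace formula its area is 1.00.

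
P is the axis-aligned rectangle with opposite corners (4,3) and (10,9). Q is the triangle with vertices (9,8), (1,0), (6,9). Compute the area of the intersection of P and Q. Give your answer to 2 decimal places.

12.40

The intersection is the polygon with vertices (4,5.4), (6,9), (9,8), (4,3).
By the shoelace formula its area is 12.40.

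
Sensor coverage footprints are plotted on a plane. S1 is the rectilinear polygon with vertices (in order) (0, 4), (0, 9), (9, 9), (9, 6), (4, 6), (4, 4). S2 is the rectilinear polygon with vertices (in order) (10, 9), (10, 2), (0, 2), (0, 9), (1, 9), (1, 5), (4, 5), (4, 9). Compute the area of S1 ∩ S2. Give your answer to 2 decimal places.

23.00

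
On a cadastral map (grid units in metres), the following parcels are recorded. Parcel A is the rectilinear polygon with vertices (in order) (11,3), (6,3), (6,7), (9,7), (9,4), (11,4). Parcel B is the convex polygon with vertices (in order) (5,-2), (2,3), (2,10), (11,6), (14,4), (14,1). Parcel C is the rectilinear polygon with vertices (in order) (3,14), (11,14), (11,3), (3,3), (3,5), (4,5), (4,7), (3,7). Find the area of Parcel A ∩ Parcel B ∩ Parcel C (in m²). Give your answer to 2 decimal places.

The intersection is the polygon with vertices (6,7), (8.75,7), (9,6.889), (9,4), (11,4), (11,3), (6,3).
By the shoelace formula its area is 13.99.

13.99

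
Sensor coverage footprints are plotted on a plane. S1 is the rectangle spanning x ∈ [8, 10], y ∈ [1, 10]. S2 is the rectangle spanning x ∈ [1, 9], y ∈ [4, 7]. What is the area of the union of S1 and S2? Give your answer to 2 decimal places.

By inclusion–exclusion:
Individual areas: |S1| = 18, |S2| = 24.
|S1∩S2|: x∈[8,9], y∈[4,7] → 1·3 = 3.
|S1 ∪ S2| = 42 − 3 = 39.00.

39.00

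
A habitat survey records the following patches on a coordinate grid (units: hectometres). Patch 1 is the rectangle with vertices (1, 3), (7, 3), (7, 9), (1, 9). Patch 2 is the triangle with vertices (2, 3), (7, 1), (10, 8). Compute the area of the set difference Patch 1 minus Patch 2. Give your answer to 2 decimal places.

|Patch 1| = 36, |Patch 1∩Patch 2| = 7.8125.
|Patch 1 ∖ Patch 2| = |Patch 1| − |Patch 1∩Patch 2| = 36 − 7.8125 = 28.19.

28.19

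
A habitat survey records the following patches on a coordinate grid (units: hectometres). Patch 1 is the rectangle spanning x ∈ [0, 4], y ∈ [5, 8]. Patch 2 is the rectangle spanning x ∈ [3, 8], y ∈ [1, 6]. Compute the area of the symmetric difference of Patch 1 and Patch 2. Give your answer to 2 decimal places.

|Patch 1∩Patch 2|: x∈[3,4], y∈[5,6] → 1·1 = 1.
|Patch 1 △ Patch 2| = |Patch 1| + |Patch 2| − 2·|Patch 1∩Patch 2| = 12 + 25 − 2 = 35.00.

35.00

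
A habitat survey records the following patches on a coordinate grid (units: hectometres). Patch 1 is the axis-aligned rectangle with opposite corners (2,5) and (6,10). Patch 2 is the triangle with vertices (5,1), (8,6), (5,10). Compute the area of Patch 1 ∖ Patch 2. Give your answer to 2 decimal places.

15.67

|Patch 1| = 20, |Patch 1∩Patch 2| = 4.3333.
|Patch 1 ∖ Patch 2| = |Patch 1| − |Patch 1∩Patch 2| = 20 − 4.3333 = 15.67.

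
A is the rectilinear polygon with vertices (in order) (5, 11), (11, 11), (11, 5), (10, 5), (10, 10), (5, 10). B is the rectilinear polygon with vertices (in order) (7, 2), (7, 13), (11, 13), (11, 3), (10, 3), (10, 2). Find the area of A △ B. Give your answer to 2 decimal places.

|A| = 11, |B| = 43, |A∩B| = 9.
|A △ B| = |A| + |B| − 2·|A∩B| = 11 + 43 − 18 = 36.00.

36.00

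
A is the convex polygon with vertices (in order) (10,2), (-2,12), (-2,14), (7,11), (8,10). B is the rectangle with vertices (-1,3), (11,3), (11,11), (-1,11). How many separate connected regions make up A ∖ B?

2

A ∖ B splits into 2 disjoint pieces (area 0.475, area 12.9).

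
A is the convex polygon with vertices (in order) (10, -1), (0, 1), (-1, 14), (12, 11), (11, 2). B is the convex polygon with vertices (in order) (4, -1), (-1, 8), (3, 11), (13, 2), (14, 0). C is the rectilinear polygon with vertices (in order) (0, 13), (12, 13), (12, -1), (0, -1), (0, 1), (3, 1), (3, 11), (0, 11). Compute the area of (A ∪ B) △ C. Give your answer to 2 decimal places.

62.08

|A ∪ B| = 159.1465.
|(A ∪ B) ∩ C| = 117.5318.
|(A ∪ B) △ C| = 159.1465 + 138 − 235.0635 = 62.08.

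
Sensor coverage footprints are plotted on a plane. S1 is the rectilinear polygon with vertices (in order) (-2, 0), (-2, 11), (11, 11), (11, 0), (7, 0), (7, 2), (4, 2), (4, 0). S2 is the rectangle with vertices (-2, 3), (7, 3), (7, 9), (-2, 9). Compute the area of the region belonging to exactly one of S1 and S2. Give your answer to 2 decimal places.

|S1| = 137, |S2| = 54, |S1∩S2| = 54.
|S1 △ S2| = |S1| + |S2| − 2·|S1∩S2| = 137 + 54 − 108 = 83.00.

83.00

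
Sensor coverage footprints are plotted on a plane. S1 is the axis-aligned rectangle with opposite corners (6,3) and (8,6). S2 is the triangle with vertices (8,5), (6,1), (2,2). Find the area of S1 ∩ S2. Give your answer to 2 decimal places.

The intersection is the polygon with vertices (6,3), (6,4), (8,5), (7,3).
By the shoelace formula its area is 2.00.

2.00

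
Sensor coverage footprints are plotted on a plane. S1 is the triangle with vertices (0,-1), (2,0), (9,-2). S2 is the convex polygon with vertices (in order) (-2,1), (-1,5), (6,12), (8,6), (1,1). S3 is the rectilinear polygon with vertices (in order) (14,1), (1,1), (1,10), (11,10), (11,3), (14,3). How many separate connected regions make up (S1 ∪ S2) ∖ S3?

3

(S1 ∪ S2) ∖ S3 splits into 3 disjoint pieces (area 5.5, area 12, area 2.6667).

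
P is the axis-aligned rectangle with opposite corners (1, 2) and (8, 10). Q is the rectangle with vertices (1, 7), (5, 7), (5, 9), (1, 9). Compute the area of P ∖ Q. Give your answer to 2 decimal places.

48.00

|P∩Q|: x∈[1,5], y∈[7,9] → 4·2 = 8.
|P| = 56.
|P ∖ Q| = |P| − |P∩Q| = 56 − 8 = 48.00.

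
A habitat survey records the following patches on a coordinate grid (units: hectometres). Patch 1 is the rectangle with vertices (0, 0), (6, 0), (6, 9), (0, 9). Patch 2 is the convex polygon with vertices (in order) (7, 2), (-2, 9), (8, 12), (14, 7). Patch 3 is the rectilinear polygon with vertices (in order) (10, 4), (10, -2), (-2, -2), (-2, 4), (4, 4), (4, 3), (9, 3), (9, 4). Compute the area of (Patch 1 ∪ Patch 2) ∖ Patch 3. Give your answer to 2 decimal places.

88.13

|Patch 1 ∪ Patch 2| = 111.6667.
|(Patch 1 ∪ Patch 2) ∩ Patch 3| = 23.5397.
|(Patch 1 ∪ Patch 2) ∖ Patch 3| = 111.6667 − 23.5397 = 88.13.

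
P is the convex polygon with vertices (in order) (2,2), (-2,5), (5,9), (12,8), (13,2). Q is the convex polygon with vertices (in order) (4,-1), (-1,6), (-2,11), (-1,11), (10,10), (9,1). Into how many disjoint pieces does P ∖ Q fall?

P ∖ Q splits into 2 disjoint pieces (area 2.9699, area 18.6806).

2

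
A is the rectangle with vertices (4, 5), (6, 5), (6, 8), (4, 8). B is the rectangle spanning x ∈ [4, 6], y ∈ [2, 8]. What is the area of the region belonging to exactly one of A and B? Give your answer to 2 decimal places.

6.00

|A∩B|: x∈[4,6], y∈[5,8] → 2·3 = 6.
|A △ B| = |A| + |B| − 2·|A∩B| = 6 + 12 − 12 = 6.00.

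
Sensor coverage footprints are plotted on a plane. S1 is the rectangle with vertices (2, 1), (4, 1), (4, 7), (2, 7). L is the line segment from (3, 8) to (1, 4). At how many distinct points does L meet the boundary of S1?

The segment meets the boundary at (2,6), (2.5,7).

2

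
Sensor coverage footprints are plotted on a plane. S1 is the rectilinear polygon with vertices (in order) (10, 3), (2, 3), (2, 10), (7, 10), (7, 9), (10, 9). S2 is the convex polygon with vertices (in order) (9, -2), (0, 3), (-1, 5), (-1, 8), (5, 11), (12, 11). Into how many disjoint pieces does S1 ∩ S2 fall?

1

S1 ∩ S2 is a single connected region.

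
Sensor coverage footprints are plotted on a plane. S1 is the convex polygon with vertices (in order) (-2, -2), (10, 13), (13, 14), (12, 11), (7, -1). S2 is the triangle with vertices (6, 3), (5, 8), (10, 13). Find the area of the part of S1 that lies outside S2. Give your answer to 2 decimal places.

|S1| = 82.5, |S1∩S2| = 12.
|S1 ∖ S2| = |S1| − |S1∩S2| = 82.5 − 12 = 70.50.

70.50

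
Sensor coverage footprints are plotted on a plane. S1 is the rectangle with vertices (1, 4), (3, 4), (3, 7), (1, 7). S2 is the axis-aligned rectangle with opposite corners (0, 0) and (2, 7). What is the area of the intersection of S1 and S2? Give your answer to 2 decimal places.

|S1∩S2|: x∈[1,2], y∈[4,7] → 1·3 = 3.

3.00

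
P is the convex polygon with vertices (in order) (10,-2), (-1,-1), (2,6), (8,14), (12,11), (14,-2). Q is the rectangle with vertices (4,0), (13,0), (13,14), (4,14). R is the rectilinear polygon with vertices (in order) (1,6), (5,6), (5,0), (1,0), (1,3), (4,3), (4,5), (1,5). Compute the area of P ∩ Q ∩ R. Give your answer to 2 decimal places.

6.00

The intersection is the polygon with vertices (4,0), (4,3), (4,5), (4,6), (5,6), (5,0).
By the shoelace formula its area is 6.00.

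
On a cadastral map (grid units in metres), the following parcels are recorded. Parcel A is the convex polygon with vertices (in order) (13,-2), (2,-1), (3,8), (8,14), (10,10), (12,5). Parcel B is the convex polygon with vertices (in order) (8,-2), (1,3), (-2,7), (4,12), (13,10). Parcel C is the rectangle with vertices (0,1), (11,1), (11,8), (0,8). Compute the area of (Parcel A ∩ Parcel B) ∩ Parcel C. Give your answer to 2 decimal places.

54.17

The region (Parcel A ∩ Parcel B) ∩ Parcel C is the polygon with vertices (2.338,2.044), (3,8), (10.8,8), (11,7.5), (11,5.2), (9.25,1), (3.8,1).
By the shoelace formula its area is 54.17.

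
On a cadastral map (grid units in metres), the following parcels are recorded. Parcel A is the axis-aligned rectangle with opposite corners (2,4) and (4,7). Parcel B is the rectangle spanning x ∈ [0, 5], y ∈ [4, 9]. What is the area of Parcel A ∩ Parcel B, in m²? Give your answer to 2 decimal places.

6.00

|Parcel A∩Parcel B|: x∈[2,4], y∈[4,7] → 2·3 = 6.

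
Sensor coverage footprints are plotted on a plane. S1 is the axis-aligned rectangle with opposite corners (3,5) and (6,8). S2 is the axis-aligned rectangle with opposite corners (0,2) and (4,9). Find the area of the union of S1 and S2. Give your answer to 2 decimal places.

34.00

By inclusion–exclusion:
Individual areas: |S1| = 9, |S2| = 28.
|S1∩S2|: x∈[3,4], y∈[5,8] → 1·3 = 3.
|S1 ∪ S2| = 37 − 3 = 34.00.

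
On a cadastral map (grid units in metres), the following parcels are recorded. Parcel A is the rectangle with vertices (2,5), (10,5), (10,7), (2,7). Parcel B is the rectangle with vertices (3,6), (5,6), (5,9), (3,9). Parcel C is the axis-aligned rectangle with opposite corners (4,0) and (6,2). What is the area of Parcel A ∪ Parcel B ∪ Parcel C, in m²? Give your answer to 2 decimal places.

By inclusion–exclusion:
Individual areas: |Parcel A| = 16, |Parcel B| = 6, |Parcel C| = 4.
|Parcel A∩Parcel B|: x∈[3,5], y∈[6,7] → 2·1 = 2.
|Parcel A∩Parcel C| = 0 (no overlap).
|Parcel B∩Parcel C| = 0 (no overlap).
|Parcel A∩Parcel B∩Parcel C| = 0.
|Parcel A ∪ Parcel B ∪ Parcel C| = 26 − 2 + 0 = 24.00.

24.00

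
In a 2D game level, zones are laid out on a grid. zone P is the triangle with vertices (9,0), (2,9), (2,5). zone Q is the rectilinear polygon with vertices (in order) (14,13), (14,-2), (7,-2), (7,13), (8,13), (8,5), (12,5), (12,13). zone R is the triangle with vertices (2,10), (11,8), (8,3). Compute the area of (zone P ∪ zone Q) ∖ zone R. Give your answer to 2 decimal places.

|zone P ∪ zone Q| = 85.8571.
|(zone P ∪ zone Q) ∩ zone R| = 6.3944.
|(zone P ∪ zone Q) ∖ zone R| = 85.8571 − 6.3944 = 79.46.

79.46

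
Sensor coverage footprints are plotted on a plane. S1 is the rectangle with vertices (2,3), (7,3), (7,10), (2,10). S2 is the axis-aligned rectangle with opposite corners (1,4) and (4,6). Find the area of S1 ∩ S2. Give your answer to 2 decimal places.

4.00

|S1∩S2|: x∈[2,4], y∈[4,6] → 2·2 = 4.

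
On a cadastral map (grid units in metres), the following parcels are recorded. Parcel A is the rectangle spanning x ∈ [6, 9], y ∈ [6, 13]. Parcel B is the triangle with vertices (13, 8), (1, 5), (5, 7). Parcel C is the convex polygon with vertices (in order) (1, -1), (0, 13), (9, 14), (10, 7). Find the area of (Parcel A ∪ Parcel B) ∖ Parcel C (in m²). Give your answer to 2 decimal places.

0.59

|Parcel A ∪ Parcel B| = 24.9375.
|(Parcel A ∪ Parcel B) ∩ Parcel C| = 24.345.
|(Parcel A ∪ Parcel B) ∖ Parcel C| = 24.9375 − 24.345 = 0.59.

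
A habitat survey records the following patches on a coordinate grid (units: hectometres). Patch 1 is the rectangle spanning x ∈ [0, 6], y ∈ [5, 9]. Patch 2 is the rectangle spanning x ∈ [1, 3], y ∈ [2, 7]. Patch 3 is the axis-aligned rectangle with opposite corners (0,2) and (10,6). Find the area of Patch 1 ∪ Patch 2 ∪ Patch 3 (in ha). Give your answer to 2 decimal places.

58.00

By inclusion–exclusion:
Individual areas: |Patch 1| = 24, |Patch 2| = 10, |Patch 3| = 40.
|Patch 1∩Patch 2|: x∈[1,3], y∈[5,7] → 2·2 = 4.
|Patch 1∩Patch 3|: x∈[0,6], y∈[5,6] → 6·1 = 6.
|Patch 2∩Patch 3|: x∈[1,3], y∈[2,6] → 2·4 = 8.
|Patch 1∩Patch 2∩Patch 3| = 2.
|Patch 1 ∪ Patch 2 ∪ Patch 3| = 74 − 18 + 2 = 58.00.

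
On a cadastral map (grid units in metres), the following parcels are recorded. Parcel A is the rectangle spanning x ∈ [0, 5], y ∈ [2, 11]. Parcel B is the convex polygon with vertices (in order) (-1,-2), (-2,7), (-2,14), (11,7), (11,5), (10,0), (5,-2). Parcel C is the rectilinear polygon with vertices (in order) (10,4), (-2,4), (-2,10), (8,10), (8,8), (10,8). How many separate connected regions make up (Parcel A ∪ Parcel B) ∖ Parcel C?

(Parcel A ∪ Parcel B) ∖ Parcel C splits into 3 disjoint pieces (area 15.4066, area 0.3516, area 67.7692).

3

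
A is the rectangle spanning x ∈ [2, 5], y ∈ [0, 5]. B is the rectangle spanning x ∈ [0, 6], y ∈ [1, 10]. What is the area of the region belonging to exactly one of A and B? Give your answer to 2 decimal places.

45.00

|A∩B|: x∈[2,5], y∈[1,5] → 3·4 = 12.
|A △ B| = |A| + |B| − 2·|A∩B| = 15 + 54 − 24 = 45.00.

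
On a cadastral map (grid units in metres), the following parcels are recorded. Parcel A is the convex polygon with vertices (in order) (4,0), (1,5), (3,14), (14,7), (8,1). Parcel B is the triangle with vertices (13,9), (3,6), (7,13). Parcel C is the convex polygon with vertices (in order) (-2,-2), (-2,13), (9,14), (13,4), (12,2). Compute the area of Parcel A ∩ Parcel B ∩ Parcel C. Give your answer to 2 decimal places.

20.69

The intersection is the polygon with vertices (3,6), (6.352,11.867), (11.049,8.878), (11.214,8.464).
By the shoelace formula its area is 20.69.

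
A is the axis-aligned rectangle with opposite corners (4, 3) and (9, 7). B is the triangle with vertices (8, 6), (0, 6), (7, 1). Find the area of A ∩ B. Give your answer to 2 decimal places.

11.09

The intersection is the polygon with vertices (4,6), (8,6), (7.4,3), (4.2,3), (4,3.143).
By the shoelace formula its area is 11.09.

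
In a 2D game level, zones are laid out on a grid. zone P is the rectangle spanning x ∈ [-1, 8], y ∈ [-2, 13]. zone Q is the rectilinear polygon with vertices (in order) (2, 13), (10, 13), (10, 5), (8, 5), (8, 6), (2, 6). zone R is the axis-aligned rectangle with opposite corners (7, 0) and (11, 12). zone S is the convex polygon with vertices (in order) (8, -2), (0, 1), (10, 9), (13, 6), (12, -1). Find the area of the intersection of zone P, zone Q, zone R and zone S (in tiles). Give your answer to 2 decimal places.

1.00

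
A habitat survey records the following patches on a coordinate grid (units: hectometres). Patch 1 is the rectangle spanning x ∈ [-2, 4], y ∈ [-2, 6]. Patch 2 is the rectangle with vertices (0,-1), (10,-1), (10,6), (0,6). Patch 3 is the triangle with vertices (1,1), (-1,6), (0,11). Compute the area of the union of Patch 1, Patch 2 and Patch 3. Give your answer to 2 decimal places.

By inclusion–exclusion:
Individual areas: |Patch 1| = 48, |Patch 2| = 70, |Patch 3| = 7.5.
|Patch 1∩Patch 2|: x∈[0,4], y∈[-1,6] → 4·7 = 28.
|Patch 1∩Patch 3| = 3.75.
|Patch 2∩Patch 3| = 2.5.
|Patch 1∩Patch 2∩Patch 3| = 2.5.
|Patch 1 ∪ Patch 2 ∪ Patch 3| = 125.5 − 34.25 + 2.5 = 93.75.

93.75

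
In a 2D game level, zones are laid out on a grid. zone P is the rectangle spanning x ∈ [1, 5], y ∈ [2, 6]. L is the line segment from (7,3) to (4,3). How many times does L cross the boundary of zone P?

1

The segment meets the boundary at (5,3).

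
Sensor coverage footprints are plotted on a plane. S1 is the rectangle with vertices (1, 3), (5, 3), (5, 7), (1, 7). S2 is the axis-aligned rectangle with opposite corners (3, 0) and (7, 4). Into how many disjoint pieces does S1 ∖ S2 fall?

S1 ∖ S2 is a single connected region.

1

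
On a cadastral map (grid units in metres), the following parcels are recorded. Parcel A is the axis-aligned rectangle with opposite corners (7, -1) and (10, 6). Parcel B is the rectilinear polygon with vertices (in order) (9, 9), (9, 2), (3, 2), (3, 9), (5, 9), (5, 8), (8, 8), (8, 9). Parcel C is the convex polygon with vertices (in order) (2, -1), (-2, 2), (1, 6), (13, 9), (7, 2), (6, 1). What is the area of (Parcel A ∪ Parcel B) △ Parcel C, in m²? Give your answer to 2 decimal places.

57.00

|Parcel A ∪ Parcel B| = 52.
|(Parcel A ∪ Parcel B) ∩ Parcel C| = 30.25.
|(Parcel A ∪ Parcel B) △ Parcel C| = 52 + 65.5 − 60.5 = 57.00.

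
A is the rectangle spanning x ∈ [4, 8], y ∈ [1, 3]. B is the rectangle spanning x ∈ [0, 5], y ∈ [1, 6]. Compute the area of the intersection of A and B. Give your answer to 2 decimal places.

2.00

|A∩B|: x∈[4,5], y∈[1,3] → 1·2 = 2.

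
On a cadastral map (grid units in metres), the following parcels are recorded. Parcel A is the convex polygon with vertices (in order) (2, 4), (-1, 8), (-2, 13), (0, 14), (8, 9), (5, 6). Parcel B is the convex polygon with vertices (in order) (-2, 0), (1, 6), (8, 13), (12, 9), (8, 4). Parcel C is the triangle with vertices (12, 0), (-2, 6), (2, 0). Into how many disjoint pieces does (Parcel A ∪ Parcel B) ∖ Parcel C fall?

(Parcel A ∪ Parcel B) ∖ Parcel C splits into 2 disjoint pieces (area 92.7107, area 4.3308).

2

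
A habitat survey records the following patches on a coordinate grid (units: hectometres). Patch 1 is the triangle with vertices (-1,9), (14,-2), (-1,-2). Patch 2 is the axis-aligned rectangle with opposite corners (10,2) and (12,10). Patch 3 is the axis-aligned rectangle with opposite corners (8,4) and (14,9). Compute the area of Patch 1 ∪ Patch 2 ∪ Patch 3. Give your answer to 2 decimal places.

118.50

By inclusion–exclusion:
Individual areas: |Patch 1| = 82.5, |Patch 2| = 16, |Patch 3| = 30.
|Patch 1∩Patch 2| = 0.
|Patch 1∩Patch 3| = 0.
|Patch 2∩Patch 3|: x∈[10,12], y∈[4,9] → 2·5 = 10.
|Patch 1∩Patch 2∩Patch 3| = 0.
|Patch 1 ∪ Patch 2 ∪ Patch 3| = 128.5 − 10 + 0 = 118.50.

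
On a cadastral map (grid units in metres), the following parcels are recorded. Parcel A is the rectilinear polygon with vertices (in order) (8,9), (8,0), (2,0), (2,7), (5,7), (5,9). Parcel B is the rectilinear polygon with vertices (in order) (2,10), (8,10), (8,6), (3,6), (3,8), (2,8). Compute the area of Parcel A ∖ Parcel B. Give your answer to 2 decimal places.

37.00

|Parcel A| = 48, |Parcel A∩Parcel B| = 11.
|Parcel A ∖ Parcel B| = |Parcel A| − |Parcel A∩Parcel B| = 48 − 11 = 37.00.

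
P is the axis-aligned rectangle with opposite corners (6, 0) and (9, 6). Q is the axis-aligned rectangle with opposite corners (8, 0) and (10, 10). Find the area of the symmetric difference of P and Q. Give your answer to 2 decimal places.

|P∩Q|: x∈[8,9], y∈[0,6] → 1·6 = 6.
|P △ Q| = |P| + |Q| − 2·|P∩Q| = 18 + 20 − 12 = 26.00.

26.00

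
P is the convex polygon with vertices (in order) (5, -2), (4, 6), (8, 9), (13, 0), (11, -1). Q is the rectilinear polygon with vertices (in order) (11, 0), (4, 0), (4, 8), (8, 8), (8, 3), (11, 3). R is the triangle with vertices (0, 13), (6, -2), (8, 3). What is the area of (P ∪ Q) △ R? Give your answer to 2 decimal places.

55.44

|P ∪ Q| = 65.4167.
|(P ∪ Q) ∩ R| = 19.9888.
|(P ∪ Q) △ R| = 65.4167 + 30 − 39.9777 = 55.44.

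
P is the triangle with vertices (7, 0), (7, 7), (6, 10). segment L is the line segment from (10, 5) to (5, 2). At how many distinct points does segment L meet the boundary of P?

The segment meets the boundary at (6.698,3.019), (7,3.2).

2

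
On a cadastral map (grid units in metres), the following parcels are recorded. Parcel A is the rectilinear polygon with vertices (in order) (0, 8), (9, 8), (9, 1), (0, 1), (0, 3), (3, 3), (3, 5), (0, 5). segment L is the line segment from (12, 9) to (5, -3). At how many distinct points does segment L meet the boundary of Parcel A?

2

The segment meets the boundary at (7.333,1), (9,3.857).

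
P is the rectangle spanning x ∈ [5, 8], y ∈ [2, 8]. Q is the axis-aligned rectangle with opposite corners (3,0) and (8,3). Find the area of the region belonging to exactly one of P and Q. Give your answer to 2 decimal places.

|P∩Q|: x∈[5,8], y∈[2,3] → 3·1 = 3.
|P △ Q| = |P| + |Q| − 2·|P∩Q| = 18 + 15 − 6 = 27.00.

27.00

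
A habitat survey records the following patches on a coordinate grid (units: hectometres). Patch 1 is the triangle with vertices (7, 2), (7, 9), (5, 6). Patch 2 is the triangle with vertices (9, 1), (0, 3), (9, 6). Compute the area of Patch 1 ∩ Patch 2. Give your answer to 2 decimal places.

2.38

The intersection is the polygon with vertices (7,2), (5.571,4.857), (7,5.333).
By the shoelace formula its area is 2.38.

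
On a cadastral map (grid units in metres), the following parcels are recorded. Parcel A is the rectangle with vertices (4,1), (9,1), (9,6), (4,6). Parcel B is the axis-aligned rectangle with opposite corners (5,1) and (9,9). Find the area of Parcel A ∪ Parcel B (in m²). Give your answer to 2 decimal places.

By inclusion–exclusion:
Individual areas: |Parcel A| = 25, |Parcel B| = 32.
|Parcel A∩Parcel B|: x∈[5,9], y∈[1,6] → 4·5 = 20.
|Parcel A ∪ Parcel B| = 57 − 20 = 37.00.

37.00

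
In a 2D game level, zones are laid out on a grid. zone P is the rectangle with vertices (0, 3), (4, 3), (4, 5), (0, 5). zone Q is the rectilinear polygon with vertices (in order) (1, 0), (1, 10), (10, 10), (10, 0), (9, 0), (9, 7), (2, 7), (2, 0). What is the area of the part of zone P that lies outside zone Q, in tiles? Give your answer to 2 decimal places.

6.00

|zone P| = 8, |zone P∩zone Q| = 2.
|zone P ∖ zone Q| = |zone P| − |zone P∩zone Q| = 8 − 2 = 6.00.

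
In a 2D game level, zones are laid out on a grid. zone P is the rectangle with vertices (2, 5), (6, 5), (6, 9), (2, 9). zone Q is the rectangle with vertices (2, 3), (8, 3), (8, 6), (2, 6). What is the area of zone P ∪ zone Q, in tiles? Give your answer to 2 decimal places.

By inclusion–exclusion:
Individual areas: |zone P| = 16, |zone Q| = 18.
|zone P∩zone Q|: x∈[2,6], y∈[5,6] → 4·1 = 4.
|zone P ∪ zone Q| = 34 − 4 = 30.00.

30.00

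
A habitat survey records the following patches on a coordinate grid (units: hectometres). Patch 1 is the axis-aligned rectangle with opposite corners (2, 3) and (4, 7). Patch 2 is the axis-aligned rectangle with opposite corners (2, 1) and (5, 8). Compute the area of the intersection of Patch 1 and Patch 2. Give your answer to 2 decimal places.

8.00

|Patch 1∩Patch 2|: x∈[2,4], y∈[3,7] → 2·4 = 8.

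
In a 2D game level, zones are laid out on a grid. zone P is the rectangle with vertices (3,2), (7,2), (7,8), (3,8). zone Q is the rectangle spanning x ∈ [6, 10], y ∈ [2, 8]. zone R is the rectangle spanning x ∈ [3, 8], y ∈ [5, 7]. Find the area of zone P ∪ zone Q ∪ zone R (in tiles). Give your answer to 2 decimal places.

By inclusion–exclusion:
Individual areas: |zone P| = 24, |zone Q| = 24, |zone R| = 10.
|zone P∩zone Q|: x∈[6,7], y∈[2,8] → 1·6 = 6.
|zone P∩zone R|: x∈[3,7], y∈[5,7] → 4·2 = 8.
|zone Q∩zone R|: x∈[6,8], y∈[5,7] → 2·2 = 4.
|zone P∩zone Q∩zone R| = 2.
|zone P ∪ zone Q ∪ zone R| = 58 − 18 + 2 = 42.00.

42.00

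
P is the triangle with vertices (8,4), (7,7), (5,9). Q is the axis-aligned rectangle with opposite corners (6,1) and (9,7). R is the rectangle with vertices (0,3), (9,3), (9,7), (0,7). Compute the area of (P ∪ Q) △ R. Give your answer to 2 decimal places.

|P ∪ Q| = 18.8.
|(P ∪ Q) ∩ R| = 12.
|(P ∪ Q) △ R| = 18.8 + 36 − 24 = 30.80.

30.80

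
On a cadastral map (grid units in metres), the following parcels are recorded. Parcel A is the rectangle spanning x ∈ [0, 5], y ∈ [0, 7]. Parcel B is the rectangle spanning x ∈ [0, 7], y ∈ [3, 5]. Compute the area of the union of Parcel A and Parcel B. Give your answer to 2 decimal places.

39.00

By inclusion–exclusion:
Individual areas: |Parcel A| = 35, |Parcel B| = 14.
|Parcel A∩Parcel B|: x∈[0,5], y∈[3,5] → 5·2 = 10.
|Parcel A ∪ Parcel B| = 49 − 10 = 39.00.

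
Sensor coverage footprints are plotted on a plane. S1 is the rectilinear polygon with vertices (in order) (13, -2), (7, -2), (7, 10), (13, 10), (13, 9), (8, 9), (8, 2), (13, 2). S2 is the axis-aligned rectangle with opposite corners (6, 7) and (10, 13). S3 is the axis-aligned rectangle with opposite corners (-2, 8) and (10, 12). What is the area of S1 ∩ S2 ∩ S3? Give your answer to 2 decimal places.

4.00

The intersection is the polygon with vertices (10,10), (10,9), (8,9), (8,8), (7,8), (7,10).
By the shoelace formula its area is 4.00.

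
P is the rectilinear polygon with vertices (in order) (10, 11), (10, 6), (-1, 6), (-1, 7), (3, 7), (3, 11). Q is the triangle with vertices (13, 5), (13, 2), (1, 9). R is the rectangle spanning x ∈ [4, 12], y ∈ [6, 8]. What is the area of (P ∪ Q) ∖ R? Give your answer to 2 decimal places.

39.71

|P ∪ Q| = 51.7143.
|(P ∪ Q) ∩ R| = 12.
|(P ∪ Q) ∖ R| = 51.7143 − 12 = 39.71.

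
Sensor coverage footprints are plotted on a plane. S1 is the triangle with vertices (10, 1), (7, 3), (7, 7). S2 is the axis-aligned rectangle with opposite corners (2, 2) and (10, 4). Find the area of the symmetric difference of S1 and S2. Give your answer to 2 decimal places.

|S1| = 6, |S2| = 16, |S1∩S2| = 3.25.
|S1 △ S2| = |S1| + |S2| − 2·|S1∩S2| = 6 + 16 − 6.5 = 15.50.

15.50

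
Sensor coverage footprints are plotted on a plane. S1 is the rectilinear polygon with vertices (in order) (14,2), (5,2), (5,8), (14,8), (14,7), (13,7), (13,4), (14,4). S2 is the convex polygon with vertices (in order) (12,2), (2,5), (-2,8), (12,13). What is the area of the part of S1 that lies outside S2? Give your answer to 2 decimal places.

|S1| = 51, |S1∩S2| = 34.65.
|S1 ∖ S2| = |S1| − |S1∩S2| = 51 − 34.65 = 16.35.

16.35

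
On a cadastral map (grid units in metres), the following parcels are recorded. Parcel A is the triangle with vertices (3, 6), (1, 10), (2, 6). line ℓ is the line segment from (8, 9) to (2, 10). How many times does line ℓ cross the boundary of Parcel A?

0

The segment lies entirely outside Parcel A and never meets its boundary.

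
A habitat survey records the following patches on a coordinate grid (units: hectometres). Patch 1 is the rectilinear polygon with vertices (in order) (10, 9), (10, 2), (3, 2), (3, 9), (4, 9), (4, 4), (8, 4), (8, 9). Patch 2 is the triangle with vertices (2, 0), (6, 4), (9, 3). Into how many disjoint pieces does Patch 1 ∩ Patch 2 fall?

Patch 1 ∩ Patch 2 is a single connected region.

1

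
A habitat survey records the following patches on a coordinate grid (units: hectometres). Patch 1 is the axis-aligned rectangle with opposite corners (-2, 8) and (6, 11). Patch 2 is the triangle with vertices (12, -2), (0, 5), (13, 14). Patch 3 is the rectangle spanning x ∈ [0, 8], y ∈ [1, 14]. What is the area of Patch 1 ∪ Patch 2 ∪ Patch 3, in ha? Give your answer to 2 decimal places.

169.06

By inclusion–exclusion:
Individual areas: |Patch 1| = 24, |Patch 2| = 99.5, |Patch 3| = 104.
|Patch 1∩Patch 2| = 0.9615.
|Patch 1∩Patch 3|: x∈[0,6], y∈[8,11] → 6·3 = 18.
|Patch 2∩Patch 3| = 40.4396.
|Patch 1∩Patch 2∩Patch 3| = 0.9615.
|Patch 1 ∪ Patch 2 ∪ Patch 3| = 227.5 − 59.4011 + 0.9615 = 169.06.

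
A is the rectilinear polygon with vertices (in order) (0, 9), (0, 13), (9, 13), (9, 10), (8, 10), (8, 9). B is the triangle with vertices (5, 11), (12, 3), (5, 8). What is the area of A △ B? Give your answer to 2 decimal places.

42.00

|A| = 35, |B| = 10.5, |A∩B| = 1.75.
|A △ B| = |A| + |B| − 2·|A∩B| = 35 + 10.5 − 3.5 = 42.00.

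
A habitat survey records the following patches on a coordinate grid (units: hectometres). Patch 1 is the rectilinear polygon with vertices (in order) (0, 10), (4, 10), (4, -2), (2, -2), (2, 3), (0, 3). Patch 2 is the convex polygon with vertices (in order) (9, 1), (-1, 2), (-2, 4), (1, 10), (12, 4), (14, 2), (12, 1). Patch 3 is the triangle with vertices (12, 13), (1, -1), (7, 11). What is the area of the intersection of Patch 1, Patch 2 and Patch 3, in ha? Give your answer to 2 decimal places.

2.28

The intersection is the polygon with vertices (2.333,1.667), (4,5), (4,2.818), (3.04,1.596).
By the shoelace formula its area is 2.28.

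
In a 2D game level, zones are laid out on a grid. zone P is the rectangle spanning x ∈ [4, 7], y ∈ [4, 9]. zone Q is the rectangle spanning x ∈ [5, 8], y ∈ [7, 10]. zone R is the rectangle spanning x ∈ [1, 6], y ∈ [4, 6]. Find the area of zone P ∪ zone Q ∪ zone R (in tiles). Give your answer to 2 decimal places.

By inclusion–exclusion:
Individual areas: |zone P| = 15, |zone Q| = 9, |zone R| = 10.
|zone P∩zone Q|: x∈[5,7], y∈[7,9] → 2·2 = 4.
|zone P∩zone R|: x∈[4,6], y∈[4,6] → 2·2 = 4.
|zone Q∩zone R| = 0 (no overlap).
|zone P∩zone Q∩zone R| = 0.
|zone P ∪ zone Q ∪ zone R| = 34 − 8 + 0 = 26.00.

26.00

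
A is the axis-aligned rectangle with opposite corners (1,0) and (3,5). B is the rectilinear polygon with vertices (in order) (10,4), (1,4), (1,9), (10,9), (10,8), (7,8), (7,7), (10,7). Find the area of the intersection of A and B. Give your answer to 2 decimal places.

The intersection is the polygon with vertices (3,5), (3,4), (1,4), (1,5).
By the shoelace formula its area is 2.00.

2.00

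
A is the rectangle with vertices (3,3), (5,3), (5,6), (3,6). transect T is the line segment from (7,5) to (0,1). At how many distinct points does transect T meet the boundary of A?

2

The segment meets the boundary at (3.5,3), (5,3.857).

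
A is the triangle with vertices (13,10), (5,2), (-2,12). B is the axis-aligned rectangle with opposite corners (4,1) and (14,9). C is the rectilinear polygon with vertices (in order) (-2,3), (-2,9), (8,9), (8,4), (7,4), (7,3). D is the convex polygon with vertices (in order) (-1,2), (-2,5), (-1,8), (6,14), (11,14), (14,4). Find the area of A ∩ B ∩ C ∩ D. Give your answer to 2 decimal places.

21.94

The intersection is the polygon with vertices (4,9), (8,9), (8,5), (7,4), (6,3), (4.3,3), (4,3.429).
By the shoelace formula its area is 21.94.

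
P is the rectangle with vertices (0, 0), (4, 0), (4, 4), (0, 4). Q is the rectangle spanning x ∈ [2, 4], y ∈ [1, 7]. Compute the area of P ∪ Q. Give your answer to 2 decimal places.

By inclusion–exclusion:
Individual areas: |P| = 16, |Q| = 12.
|P∩Q|: x∈[2,4], y∈[1,4] → 2·3 = 6.
|P ∪ Q| = 28 − 6 = 22.00.

22.00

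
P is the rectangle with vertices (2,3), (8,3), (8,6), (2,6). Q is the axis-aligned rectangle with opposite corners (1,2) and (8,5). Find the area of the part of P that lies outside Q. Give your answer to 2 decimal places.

6.00

|P∩Q|: x∈[2,8], y∈[3,5] → 6·2 = 12.
|P| = 18.
|P ∖ Q| = |P| − |P∩Q| = 18 − 12 = 6.00.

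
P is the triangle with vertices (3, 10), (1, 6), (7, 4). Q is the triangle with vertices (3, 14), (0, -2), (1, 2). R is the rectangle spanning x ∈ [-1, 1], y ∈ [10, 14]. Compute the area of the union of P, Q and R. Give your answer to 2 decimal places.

By inclusion–exclusion:
Individual areas: |P| = 14, |Q| = 2, |R| = 8.
|P∩Q| = 0.2976.
|P∩R| = 0.
|Q∩R| = 0.
|P∩Q∩R| = 0.
|P ∪ Q ∪ R| = 24 − 0.2976 + 0 = 23.70.

23.70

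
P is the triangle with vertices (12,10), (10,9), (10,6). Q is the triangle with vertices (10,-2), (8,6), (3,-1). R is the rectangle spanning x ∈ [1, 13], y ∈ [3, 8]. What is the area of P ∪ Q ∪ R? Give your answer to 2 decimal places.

84.66

By inclusion–exclusion:
Individual areas: |P| = 3, |Q| = 27, |R| = 60.
|P∩Q| = 0.
|P∩R| = 1.
|Q∩R| = 4.3393.
|P∩Q∩R| = 0.
|P ∪ Q ∪ R| = 90 − 5.3393 + 0 = 84.66.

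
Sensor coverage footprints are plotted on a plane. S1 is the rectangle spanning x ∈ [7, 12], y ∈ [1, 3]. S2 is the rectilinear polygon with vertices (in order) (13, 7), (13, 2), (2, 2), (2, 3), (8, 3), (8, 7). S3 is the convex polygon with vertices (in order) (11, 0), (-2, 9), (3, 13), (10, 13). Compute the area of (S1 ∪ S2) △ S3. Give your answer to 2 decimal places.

98.14

|S1 ∪ S2| = 36.
|(S1 ∪ S2) ∩ S3| = 15.9316.
|(S1 ∪ S2) △ S3| = 36 + 94 − 31.8632 = 98.14.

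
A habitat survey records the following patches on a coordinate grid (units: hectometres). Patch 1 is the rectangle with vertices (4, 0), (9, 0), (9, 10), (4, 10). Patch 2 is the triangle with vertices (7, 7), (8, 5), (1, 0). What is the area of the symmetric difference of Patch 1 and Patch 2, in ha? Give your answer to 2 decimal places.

|Patch 1| = 50, |Patch 2| = 9.5, |Patch 1∩Patch 2| = 7.4643.
|Patch 1 △ Patch 2| = |Patch 1| + |Patch 2| − 2·|Patch 1∩Patch 2| = 50 + 9.5 − 14.9286 = 44.57.

44.57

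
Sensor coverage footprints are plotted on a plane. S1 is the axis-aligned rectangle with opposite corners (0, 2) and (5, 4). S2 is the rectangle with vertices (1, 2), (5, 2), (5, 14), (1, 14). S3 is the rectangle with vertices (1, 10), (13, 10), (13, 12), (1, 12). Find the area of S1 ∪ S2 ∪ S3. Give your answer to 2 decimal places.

66.00

By inclusion–exclusion:
Individual areas: |S1| = 10, |S2| = 48, |S3| = 24.
|S1∩S2|: x∈[1,5], y∈[2,4] → 4·2 = 8.
|S1∩S3| = 0 (no overlap).
|S2∩S3|: x∈[1,5], y∈[10,12] → 4·2 = 8.
|S1∩S2∩S3| = 0.
|S1 ∪ S2 ∪ S3| = 82 − 16 + 0 = 66.00.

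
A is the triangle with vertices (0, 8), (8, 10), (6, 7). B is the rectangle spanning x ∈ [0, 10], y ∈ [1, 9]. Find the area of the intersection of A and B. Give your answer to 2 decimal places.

The intersection is the polygon with vertices (4,9), (7.333,9), (6,7), (0,8).
By the shoelace formula its area is 8.33.

8.33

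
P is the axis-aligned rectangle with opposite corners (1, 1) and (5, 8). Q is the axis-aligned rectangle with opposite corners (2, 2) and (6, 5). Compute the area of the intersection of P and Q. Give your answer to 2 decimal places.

|P∩Q|: x∈[2,5], y∈[2,5] → 3·3 = 9.

9.00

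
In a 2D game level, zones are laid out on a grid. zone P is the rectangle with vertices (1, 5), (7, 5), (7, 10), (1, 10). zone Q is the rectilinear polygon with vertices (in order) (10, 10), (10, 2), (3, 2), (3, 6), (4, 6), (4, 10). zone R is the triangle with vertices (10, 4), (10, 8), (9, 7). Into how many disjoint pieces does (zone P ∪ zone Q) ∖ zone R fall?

(zone P ∪ zone Q) ∖ zone R is a single connected region.

1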